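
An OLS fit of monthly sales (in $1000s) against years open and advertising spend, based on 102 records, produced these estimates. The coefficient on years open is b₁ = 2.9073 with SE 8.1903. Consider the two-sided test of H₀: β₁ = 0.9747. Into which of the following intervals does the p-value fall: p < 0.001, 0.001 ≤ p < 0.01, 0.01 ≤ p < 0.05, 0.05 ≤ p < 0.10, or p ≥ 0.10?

p ≥ 0.10

t = (2.9073 − 0.9747) / 8.1903 = 0.236.
df = n − k − 1 = 102 − 2 − 1 = 99.
Two-sided p = 2·P(T_{99} > |t|) ≈ 0.8139.
So p ≥ 0.10.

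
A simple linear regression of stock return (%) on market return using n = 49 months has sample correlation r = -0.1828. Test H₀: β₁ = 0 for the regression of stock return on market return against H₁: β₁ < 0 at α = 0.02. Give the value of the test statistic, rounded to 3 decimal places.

t = r·√(n − 2)/√(1 − r²) = -0.1828·√47/√0.966584 = -1.275.
df = n − 2 = 47.
One-sided p ≈ 0.1043, which is ≥ 0.02, so fail to reject H₀.
The data do not give significant evidence of a linear association between market return and stock return.

t = -1.275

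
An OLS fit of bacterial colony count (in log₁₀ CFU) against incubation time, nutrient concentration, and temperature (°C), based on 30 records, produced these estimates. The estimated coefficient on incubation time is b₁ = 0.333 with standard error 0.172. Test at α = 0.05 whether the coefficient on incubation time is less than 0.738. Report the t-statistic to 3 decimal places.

t = -2.355

H₀: β₁ = 0.738 vs H₁: β₁ < 0.738.
t = (b₁ − β₁⁰)/SE = (0.333 − 0.738) / 0.172 = -2.355.
df = n − k − 1 = 30 − 3 − 1 = 26.
One-sided p ≈ 0.0132, which is < 0.05, so reject H₀.
There is evidence that the true slope on incubation time is below 0.738 log₁₀ CFU per unit, holding the other predictors fixed.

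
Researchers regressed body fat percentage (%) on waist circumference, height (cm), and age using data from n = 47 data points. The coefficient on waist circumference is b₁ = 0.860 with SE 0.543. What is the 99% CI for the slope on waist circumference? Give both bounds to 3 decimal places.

df = n − k − 1 = 47 − 3 − 1 = 43.
t* = t_{0.005, 43} = 2.695102.
Margin = t* × SE = 2.695102 × 0.543 = 1.46344.
CI: 0.860 ± 1.46344 → (-0.603, 2.323).
With 99% confidence, each one-unit increase in waist circumference is associated with a change of between -0.603 and 2.323 % in body fat percentage, holding the other predictors fixed.

(-0.603, 2.323)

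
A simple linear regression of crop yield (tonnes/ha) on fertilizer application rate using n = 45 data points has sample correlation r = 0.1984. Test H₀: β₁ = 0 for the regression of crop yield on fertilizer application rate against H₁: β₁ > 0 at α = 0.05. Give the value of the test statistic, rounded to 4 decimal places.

t = r·√(n − 2)/√(1 − r²) = 0.1984·√43/√0.960637 = 1.3274.
df = n − 2 = 43.
One-sided p ≈ 0.0957, which is ≥ 0.05, so fail to reject H₀.
The data do not give significant evidence of a linear association between fertilizer application rate and crop yield.

t = 1.3274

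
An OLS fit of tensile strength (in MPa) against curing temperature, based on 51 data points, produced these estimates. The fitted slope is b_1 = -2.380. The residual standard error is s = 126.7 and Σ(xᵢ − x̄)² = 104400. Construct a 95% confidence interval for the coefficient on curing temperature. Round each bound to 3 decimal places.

(-3.168, -1.592)

SE(b_1) = s/√Sₓₓ = 126.7/√104400 = 0.392127.
df = n − 2 = 49.
t* = t_{0.025, 49} = 2.009575.
Margin = t* × SE = 2.009575 × 0.392127 = 0.78801.
CI: -2.380 ± 0.78801 → (-3.168, -1.592).
With 95% confidence, each one-unit increase in curing temperature is associated with a change of between -3.168 and -1.592 MPa in tensile strength.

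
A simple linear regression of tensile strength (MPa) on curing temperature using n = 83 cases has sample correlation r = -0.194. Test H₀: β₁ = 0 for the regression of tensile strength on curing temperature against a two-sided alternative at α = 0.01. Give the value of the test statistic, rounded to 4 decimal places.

t = r·√(n − 2)/√(1 − r²) = -0.194·√81/√0.962364 = -1.7798.
df = n − 2 = 81.
Two-sided p ≈ 0.0789, which is ≥ 0.01, so fail to reject H₀.
The data do not give significant evidence of a linear association between curing temperature and tensile strength.

t = -1.7798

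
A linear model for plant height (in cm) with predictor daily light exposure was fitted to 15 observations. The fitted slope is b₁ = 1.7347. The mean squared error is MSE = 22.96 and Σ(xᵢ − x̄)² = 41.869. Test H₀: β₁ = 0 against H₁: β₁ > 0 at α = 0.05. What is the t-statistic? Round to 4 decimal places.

t = 2.3425

SE(b₁) = √(MSE/Sₓₓ) = √(22.96/41.869) = 0.740525.
t = 1.7347 / 0.740525 = 2.3425.
df = n − 2 = 13.
One-sided p ≈ 0.0179, which is < 0.05, so reject H₀.
There is evidence that the true slope on daily light exposure is positive.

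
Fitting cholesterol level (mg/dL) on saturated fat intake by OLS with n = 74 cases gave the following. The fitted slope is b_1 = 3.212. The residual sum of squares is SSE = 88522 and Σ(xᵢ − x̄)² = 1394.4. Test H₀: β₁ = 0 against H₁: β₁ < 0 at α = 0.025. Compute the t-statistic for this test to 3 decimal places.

MSE = SSE/(n − 2) = 88522/72 = 1229.47.
SE(b_1) = √(MSE/Sₓₓ) = √(1229.47/1394.4) = 0.939.
t = 3.212 / 0.939 = 3.421.
df = n − 2 = 72.
One-sided p ≈ 0.9995, which is ≥ 0.025, so fail to reject H₀.
The data do not give significant evidence that the true slope on saturated fat intake is negative.

t = 3.421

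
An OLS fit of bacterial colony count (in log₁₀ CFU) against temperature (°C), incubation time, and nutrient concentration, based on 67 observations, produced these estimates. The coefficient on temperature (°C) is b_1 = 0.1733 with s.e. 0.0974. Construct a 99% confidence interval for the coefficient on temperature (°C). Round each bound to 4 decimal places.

df = n − k − 1 = 67 − 3 − 1 = 63.
t* = t_{0.005, 63} = 2.656145.
Margin = t* × SE = 2.656145 × 0.0974 = 0.258709.
CI: 0.1733 ± 0.258709 → (-0.0854, 0.4320).
With 99% confidence, each one-unit increase in temperature (°C) is associated with a change of between -0.0854 and 0.4320 log₁₀ CFU in bacterial colony count, holding the other predictors fixed.

(-0.0854, 0.4320)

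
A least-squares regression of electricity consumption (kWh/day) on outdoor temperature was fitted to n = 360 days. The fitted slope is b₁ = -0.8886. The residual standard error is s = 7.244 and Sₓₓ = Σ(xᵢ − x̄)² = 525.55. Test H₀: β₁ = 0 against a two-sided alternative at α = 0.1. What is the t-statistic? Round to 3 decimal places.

SE(b₁) = s/√Sₓₓ = 7.244/√525.55 = 0.315989.
t = -0.8886 / 0.315989 = -2.812.
df = n − 2 = 358.
Two-sided p ≈ 0.0052, which is < 0.1, so reject H₀.
There is evidence that outdoor temperature is associated with electricity consumption.

t = -2.812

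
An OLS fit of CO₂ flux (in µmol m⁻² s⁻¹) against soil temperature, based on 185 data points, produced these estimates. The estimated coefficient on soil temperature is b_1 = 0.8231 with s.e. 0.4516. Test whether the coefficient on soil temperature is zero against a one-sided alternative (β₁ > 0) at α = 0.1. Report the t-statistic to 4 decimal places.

H₀: β₁ = 0 vs H₁: β₁ > 0.
t = (b_1 − β₁⁰)/SE = 0.8231 / 0.4516 = 1.8226.
df = n − 2 = 185 − 2 = 183.
One-sided p ≈ 0.0350, which is < 0.1, so reject H₀.
There is evidence that the true slope on soil temperature is positive.

t = 1.8226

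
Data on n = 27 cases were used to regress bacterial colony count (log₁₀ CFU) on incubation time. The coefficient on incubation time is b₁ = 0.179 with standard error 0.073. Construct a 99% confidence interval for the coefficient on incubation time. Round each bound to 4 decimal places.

(-0.0245, 0.3825)

df = n − 2 = 27 − 2 = 25.
t* = t_{0.005, 25} = 2.787436.
Margin = t* × SE = 2.787436 × 0.073 = 0.203483.
CI: 0.179 ± 0.203483 → (-0.0245, 0.3825).
With 99% confidence, each one-unit increase in incubation time is associated with a change of between -0.0245 and 0.3825 log₁₀ CFU in bacterial colony count.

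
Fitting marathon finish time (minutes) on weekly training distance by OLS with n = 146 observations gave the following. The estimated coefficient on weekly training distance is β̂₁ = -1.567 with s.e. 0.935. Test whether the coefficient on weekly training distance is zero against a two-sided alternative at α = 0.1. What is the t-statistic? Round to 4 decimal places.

H₀: β₁ = 0 vs H₁: β₁ ≠ 0.
t = (β̂₁ − β₁⁰)/SE = -1.567 / 0.935 = -1.6759.
df = n − 2 = 146 − 2 = 144.
Two-sided p ≈ 0.0959, which is < 0.1, so reject H₀.
There is evidence that weekly training distance is associated with marathon finish time.

t = -1.6759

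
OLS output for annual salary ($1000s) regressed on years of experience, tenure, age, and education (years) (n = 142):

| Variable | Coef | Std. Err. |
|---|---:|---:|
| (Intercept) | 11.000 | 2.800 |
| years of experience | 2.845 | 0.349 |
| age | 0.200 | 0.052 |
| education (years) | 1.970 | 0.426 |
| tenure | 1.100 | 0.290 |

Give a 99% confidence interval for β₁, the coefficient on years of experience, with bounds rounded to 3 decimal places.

(1.933, 3.757)

Read off: b = 2.845, SE = 0.349 for years of experience.
df = n − k − 1 = 142 − 4 − 1 = 137.
t* = t_{0.005, 137} = 2.612192.
Margin = t* × SE = 2.612192 × 0.349 = 0.91166.
CI: 2.845 ± 0.91166 → (1.933, 3.757).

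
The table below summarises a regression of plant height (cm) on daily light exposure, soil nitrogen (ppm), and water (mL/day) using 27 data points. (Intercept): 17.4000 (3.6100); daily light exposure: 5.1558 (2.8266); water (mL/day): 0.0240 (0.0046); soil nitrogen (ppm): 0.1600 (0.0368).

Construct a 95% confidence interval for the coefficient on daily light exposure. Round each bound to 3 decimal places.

Read off: b = 5.1558, SE = 2.8266 for daily light exposure.
df = n − k − 1 = 27 − 3 − 1 = 23.
t* = t_{0.025, 23} = 2.068658.
Margin = t* × SE = 2.068658 × 2.8266 = 5.84727.
CI: 5.1558 ± 5.84727 → (-0.691, 11.003).

(-0.691, 11.003)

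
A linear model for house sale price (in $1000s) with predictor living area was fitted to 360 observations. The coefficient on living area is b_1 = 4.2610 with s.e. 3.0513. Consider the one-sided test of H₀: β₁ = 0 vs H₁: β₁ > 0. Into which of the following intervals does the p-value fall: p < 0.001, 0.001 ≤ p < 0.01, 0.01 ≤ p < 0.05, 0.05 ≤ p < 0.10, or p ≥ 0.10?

t = 4.2610 / 3.0513 = 1.396.
df = n − 2 = 360 − 2 = 358.
One-sided p = P(T_{358} > t) ≈ 0.0817.
So 0.05 ≤ p < 0.10.

0.05 ≤ p < 0.10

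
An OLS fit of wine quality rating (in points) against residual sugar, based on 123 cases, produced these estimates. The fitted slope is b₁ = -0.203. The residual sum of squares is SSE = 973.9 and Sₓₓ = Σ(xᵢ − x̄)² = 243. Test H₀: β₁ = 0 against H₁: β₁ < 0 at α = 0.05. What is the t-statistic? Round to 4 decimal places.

MSE = SSE/(n − 2) = 973.9/121 = 8.04876.
SE(b₁) = √(MSE/Sₓₓ) = √(8.04876/243) = 0.181996.
t = -0.203 / 0.181996 = -1.1154.
df = n − 2 = 121.
One-sided p ≈ 0.1334, which is ≥ 0.05, so fail to reject H₀.
The data do not give significant evidence that the true slope on residual sugar is negative.

t = -1.1154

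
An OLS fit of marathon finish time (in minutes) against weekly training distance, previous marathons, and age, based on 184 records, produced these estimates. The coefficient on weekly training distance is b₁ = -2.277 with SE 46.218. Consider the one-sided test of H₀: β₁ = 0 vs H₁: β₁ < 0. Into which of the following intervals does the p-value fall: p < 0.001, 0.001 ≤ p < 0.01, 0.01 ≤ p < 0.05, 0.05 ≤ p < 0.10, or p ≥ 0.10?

p ≥ 0.10

t = -2.277 / 46.218 = -0.049.
df = n − k − 1 = 184 − 3 − 1 = 180.
One-sided p = P(T_{180} < t) ≈ 0.4804.
So p ≥ 0.10.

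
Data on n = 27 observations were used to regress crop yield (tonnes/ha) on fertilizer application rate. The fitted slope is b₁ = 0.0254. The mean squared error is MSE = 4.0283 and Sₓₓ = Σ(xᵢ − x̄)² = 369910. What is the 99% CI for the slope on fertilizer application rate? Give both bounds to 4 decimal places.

SE(b₁) = √(MSE/Sₓₓ) = √(4.0283/369910) = 0.00329999.
df = n − 2 = 25.
t* = t_{0.005, 25} = 2.787436.
Margin = t* × SE = 2.787436 × 0.00329999 = 0.009199.
CI: 0.0254 ± 0.009199 → (0.0162, 0.0346).
With 99% confidence, each one-unit increase in fertilizer application rate is associated with a change of between 0.0162 and 0.0346 tonnes/ha in crop yield.

(0.0162, 0.0346)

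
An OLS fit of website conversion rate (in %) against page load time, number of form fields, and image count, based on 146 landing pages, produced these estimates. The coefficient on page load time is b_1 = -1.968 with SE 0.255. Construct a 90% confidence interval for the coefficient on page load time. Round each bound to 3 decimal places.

(-2.390, -1.546)

df = n − k − 1 = 146 − 3 − 1 = 142.
t* = t_{0.05, 142} = 1.655655.
Margin = t* × SE = 1.655655 × 0.255 = 0.42219.
CI: -1.968 ± 0.42219 → (-2.390, -1.546).
With 90% confidence, each one-unit increase in page load time is associated with a change of between -2.390 and -1.546 % in website conversion rate, holding the other predictors fixed.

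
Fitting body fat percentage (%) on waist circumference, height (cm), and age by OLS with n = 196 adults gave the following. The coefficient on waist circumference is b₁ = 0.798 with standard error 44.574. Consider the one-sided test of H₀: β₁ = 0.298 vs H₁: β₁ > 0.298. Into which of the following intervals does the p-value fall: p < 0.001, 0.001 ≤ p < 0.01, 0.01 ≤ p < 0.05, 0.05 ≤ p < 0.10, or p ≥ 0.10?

t = (0.798 − 0.298) / 44.574 = 0.011.
df = n − k − 1 = 196 − 3 − 1 = 192.
One-sided p = P(T_{192} > t) ≈ 0.4955.
So p ≥ 0.10.

p ≥ 0.10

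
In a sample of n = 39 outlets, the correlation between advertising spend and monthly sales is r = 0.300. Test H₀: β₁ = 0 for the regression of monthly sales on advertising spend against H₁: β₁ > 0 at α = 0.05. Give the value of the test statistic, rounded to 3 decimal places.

t = r·√(n − 2)/√(1 − r²) = 0.300·√37/√0.91 = 1.913.
df = n − 2 = 37.
One-sided p ≈ 0.0318, which is < 0.05, so reject H₀.
There is evidence of a linear association between advertising spend and monthly sales.

t = 1.913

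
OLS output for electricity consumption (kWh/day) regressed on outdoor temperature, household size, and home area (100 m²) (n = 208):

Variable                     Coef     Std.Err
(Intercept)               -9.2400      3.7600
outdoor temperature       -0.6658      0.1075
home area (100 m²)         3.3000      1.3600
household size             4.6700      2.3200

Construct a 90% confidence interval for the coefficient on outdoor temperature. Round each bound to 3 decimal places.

(-0.843, -0.488)

Read off: b = -0.6658, SE = 0.1075 for outdoor temperature.
df = n − k − 1 = 208 − 3 − 1 = 204.
t* = t_{0.05, 204} = 1.652357.
Margin = t* × SE = 1.652357 × 0.1075 = 0.17763.
CI: -0.6658 ± 0.17763 → (-0.843, -0.488).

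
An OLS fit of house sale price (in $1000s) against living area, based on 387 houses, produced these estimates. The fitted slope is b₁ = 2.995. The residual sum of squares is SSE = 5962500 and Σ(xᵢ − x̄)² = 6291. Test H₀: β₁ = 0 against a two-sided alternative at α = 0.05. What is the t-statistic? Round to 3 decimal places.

MSE = SSE/(n − 2) = 5962500/385 = 15487.
SE(b₁) = √(MSE/Sₓₓ) = √(15487/6291) = 1.569.
t = 2.995 / 1.569 = 1.909.
df = n − 2 = 385.
Two-sided p ≈ 0.0570, which is ≥ 0.05, so fail to reject H₀.
The data do not give significant evidence of an association between living area and house sale price.

t = 1.909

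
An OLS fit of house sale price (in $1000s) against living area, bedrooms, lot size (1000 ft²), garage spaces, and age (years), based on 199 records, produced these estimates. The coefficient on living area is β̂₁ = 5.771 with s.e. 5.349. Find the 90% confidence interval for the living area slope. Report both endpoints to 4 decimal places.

df = n − k − 1 = 199 − 5 − 1 = 193.
t* = t_{0.05, 193} = 1.652787.
Margin = t* × SE = 1.652787 × 5.349 = 8.840758.
CI: 5.771 ± 8.840758 → (-3.0698, 14.6118).
With 90% confidence, each one-unit increase in living area is associated with a change of between -3.0698 and 14.6118 $1000s in house sale price, holding the other predictors fixed.

(-3.0698, 14.6118)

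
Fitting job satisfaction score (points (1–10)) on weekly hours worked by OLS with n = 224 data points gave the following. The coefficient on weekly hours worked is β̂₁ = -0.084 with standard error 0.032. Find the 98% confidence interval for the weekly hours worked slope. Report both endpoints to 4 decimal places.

df = n − 2 = 224 − 2 = 222.
t* = t_{0.01, 222} = 2.343262.
Margin = t* × SE = 2.343262 × 0.032 = 0.074984.
CI: -0.084 ± 0.074984 → (-0.1590, -0.0090).
With 98% confidence, each one-unit increase in weekly hours worked is associated with a change of between -0.1590 and -0.0090 points (1–10) in job satisfaction score.

(-0.1590, -0.0090)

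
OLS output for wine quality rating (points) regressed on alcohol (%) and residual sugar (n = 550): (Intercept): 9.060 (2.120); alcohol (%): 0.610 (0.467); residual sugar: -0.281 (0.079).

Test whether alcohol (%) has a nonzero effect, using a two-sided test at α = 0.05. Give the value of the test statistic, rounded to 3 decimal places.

t = 1.306

Read off: b = 0.610, SE = 0.467 for alcohol (%).
H₀: β₁ = 0 vs H₁: β₁ ≠ 0.
t = 0.610 / 0.467 = 1.306.
df = n − k − 1 = 550 − 2 − 1 = 547.
Two-sided p ≈ 0.1920, which is ≥ 0.05, so fail to reject H₀.
The data do not give significant evidence of an association between alcohol (%) and wine quality rating, after adjusting for the other predictors.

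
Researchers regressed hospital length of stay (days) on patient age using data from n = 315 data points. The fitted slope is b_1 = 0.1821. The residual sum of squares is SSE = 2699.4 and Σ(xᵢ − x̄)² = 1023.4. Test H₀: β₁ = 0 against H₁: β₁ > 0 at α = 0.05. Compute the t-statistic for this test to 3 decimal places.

t = 1.984

MSE = SSE/(n − 2) = 2699.4/313 = 8.62428.
SE(b_1) = √(MSE/Sₓₓ) = √(8.62428/1023.4) = 0.0917992.
t = 0.1821 / 0.0917992 = 1.984.
df = n − 2 = 313.
One-sided p ≈ 0.0241, which is < 0.05, so reject H₀.
There is evidence that the true slope on patient age is positive.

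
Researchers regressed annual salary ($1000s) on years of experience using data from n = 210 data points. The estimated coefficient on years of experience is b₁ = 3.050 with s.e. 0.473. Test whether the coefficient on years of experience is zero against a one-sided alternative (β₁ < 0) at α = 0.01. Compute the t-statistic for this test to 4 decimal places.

t = 6.4482

H₀: β₁ = 0 vs H₁: β₁ < 0.
t = (b₁ − β₁⁰)/SE = 3.050 / 0.473 = 6.4482.
df = n − 2 = 210 − 2 = 208.
One-sided p ≈ 1.0000, which is ≥ 0.01, so fail to reject H₀.
The data do not give significant evidence that the true slope on years of experience is negative.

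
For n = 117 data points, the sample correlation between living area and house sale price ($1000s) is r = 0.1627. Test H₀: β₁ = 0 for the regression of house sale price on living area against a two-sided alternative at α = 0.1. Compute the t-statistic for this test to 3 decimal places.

t = 1.768

t = r·√(n − 2)/√(1 − r²) = 0.1627·√115/√0.973529 = 1.768.
df = n − 2 = 115.
Two-sided p ≈ 0.0797, which is < 0.1, so reject H₀.
There is evidence of a linear association between living area and house sale price.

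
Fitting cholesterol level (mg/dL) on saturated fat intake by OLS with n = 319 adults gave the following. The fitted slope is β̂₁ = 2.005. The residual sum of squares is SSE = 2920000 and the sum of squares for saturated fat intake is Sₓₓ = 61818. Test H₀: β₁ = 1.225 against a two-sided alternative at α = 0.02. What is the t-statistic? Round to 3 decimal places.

t = 2.021

MSE = SSE/(n − 2) = 2920000/317 = 9211.36.
SE(β̂₁) = √(MSE/Sₓₓ) = √(9211.36/61818) = 0.386015.
t = (2.005 − 1.225) / 0.386015 = 2.021.
df = n − 2 = 317.
Two-sided p ≈ 0.0442, which is ≥ 0.02, so fail to reject H₀.
The data are consistent with a true slope of 1.225 mg/dL per unit of saturated fat intake.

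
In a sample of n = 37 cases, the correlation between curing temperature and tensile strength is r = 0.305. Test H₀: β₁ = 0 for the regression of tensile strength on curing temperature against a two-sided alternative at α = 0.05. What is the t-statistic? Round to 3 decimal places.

t = 1.895

t = r·√(n − 2)/√(1 − r²) = 0.305·√35/√0.906975 = 1.895.
df = n − 2 = 35.
Two-sided p ≈ 0.0664, which is ≥ 0.05, so fail to reject H₀.
The data do not give significant evidence of a linear association between curing temperature and tensile strength.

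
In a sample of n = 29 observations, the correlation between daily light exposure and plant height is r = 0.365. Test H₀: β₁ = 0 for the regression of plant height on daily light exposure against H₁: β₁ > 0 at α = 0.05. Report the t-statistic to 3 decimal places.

t = r·√(n − 2)/√(1 − r²) = 0.365·√27/√0.866775 = 2.037.
df = n − 2 = 27.
One-sided p ≈ 0.0258, which is < 0.05, so reject H₀.
There is evidence of a linear association between daily light exposure and plant height.

t = 2.037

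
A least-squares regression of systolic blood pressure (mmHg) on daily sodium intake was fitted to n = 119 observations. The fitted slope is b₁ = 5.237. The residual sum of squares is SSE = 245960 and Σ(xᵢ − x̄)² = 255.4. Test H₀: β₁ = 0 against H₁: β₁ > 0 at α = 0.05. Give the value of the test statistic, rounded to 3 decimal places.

t = 1.825

MSE = SSE/(n − 2) = 245960/117 = 2102.22.
SE(b₁) = √(MSE/Sₓₓ) = √(2102.22/255.4) = 2.86899.
t = 5.237 / 2.86899 = 1.825.
df = n − 2 = 117.
One-sided p ≈ 0.0352, which is < 0.05, so reject H₀.
There is evidence that the true slope on daily sodium intake is positive.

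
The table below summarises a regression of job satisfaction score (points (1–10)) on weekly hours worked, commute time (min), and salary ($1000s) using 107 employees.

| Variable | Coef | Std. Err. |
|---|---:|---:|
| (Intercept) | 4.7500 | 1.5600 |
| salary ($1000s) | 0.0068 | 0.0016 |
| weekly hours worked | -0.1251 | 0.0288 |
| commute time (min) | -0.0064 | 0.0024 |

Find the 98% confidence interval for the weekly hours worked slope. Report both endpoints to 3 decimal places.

Read off: b = -0.1251, SE = 0.0288 for weekly hours worked.
df = n − k − 1 = 107 − 3 − 1 = 103.
t* = t_{0.01, 103} = 2.363098.
Margin = t* × SE = 2.363098 × 0.0288 = 0.06806.
CI: -0.1251 ± 0.06806 → (-0.193, -0.057).

(-0.193, -0.057)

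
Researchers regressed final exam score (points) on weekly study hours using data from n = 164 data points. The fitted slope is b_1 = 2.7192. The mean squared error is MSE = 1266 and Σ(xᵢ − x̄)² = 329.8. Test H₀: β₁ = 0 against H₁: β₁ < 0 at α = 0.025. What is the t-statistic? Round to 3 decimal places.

t = 1.388

SE(b_1) = √(MSE/Sₓₓ) = √(1266/329.8) = 1.95926.
t = 2.7192 / 1.95926 = 1.388.
df = n − 2 = 162.
One-sided p ≈ 0.9165, which is ≥ 0.025, so fail to reject H₀.
The data do not give significant evidence that the true slope on weekly study hours is negative.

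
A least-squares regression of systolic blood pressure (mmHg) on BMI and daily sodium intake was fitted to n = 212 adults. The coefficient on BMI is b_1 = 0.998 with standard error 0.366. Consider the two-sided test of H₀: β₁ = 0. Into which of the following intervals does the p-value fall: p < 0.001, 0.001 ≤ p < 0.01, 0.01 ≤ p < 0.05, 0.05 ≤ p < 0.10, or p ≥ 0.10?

t = 0.998 / 0.366 = 2.727.
df = n − k − 1 = 212 − 2 − 1 = 209.
Two-sided p = 2·P(T_{209} > |t|) ≈ 0.0069.
So 0.001 ≤ p < 0.01.

0.001 ≤ p < 0.01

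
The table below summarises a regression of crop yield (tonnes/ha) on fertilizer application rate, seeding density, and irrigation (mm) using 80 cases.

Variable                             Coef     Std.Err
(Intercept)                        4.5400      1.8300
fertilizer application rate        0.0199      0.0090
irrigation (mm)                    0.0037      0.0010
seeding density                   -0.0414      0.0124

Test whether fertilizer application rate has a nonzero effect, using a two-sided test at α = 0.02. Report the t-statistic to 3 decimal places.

t = 2.211

Read off: b = 0.0199, SE = 0.0090 for fertilizer application rate.
H₀: β₁ = 0 vs H₁: β₁ ≠ 0.
t = 0.0199 / 0.0090 = 2.211.
df = n − k − 1 = 80 − 3 − 1 = 76.
Two-sided p ≈ 0.0300, which is ≥ 0.02, so fail to reject H₀.
The data do not give significant evidence of an association between fertilizer application rate and crop yield, after adjusting for the other predictors.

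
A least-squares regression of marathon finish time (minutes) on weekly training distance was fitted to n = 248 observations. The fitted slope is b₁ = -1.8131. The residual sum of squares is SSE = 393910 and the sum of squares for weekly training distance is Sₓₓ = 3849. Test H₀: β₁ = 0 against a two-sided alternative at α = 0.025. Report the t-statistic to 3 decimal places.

t = -2.811

MSE = SSE/(n − 2) = 393910/246 = 1601.26.
SE(b₁) = √(MSE/Sₓₓ) = √(1601.26/3849) = 0.644996.
t = -1.8131 / 0.644996 = -2.811.
df = n − 2 = 246.
Two-sided p ≈ 0.0053, which is < 0.025, so reject H₀.
There is evidence that weekly training distance is associated with marathon finish time.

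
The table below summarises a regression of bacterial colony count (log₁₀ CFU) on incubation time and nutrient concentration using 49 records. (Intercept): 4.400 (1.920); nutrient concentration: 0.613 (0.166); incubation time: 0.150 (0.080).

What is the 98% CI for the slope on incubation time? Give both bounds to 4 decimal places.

Read off: b = 0.150, SE = 0.080 for incubation time.
df = n − k − 1 = 49 − 2 − 1 = 46.
t* = t_{0.01, 46} = 2.410188.
Margin = t* × SE = 2.410188 × 0.080 = 0.192815.
CI: 0.150 ± 0.192815 → (-0.0428, 0.3428).

(-0.0428, 0.3428)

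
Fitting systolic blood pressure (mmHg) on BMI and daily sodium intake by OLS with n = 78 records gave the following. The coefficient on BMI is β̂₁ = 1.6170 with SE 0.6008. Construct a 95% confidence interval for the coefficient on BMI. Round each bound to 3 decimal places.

df = n − k − 1 = 78 − 2 − 1 = 75.
t* = t_{0.025, 75} = 1.992102.
Margin = t* × SE = 1.992102 × 0.6008 = 1.19685.
CI: 1.6170 ± 1.19685 → (0.420, 2.814).
With 95% confidence, each one-unit increase in BMI is associated with a change of between 0.420 and 2.814 mmHg in systolic blood pressure, holding the other predictors fixed.

(0.420, 2.814)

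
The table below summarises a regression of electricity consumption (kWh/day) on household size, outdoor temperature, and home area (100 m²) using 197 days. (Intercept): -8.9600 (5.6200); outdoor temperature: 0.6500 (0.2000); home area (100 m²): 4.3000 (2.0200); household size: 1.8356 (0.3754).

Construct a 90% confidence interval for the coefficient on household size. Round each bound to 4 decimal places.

(1.2151, 2.4561)

Read off: b = 1.8356, SE = 0.3754 for household size.
df = n − k − 1 = 197 − 3 − 1 = 193.
t* = t_{0.05, 193} = 1.652787.
Margin = t* × SE = 1.652787 × 0.3754 = 0.620456.
CI: 1.8356 ± 0.620456 → (1.2151, 2.4561).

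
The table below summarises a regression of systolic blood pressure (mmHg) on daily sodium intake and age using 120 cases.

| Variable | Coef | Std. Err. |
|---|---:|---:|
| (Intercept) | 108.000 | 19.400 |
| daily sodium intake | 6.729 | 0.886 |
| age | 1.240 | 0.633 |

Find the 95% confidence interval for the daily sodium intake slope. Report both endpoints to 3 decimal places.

Read off: b = 6.729, SE = 0.886 for daily sodium intake.
df = n − k − 1 = 120 − 2 − 1 = 117.
t* = t_{0.025, 117} = 1.980448.
Margin = t* × SE = 1.980448 × 0.886 = 1.75468.
CI: 6.729 ± 1.75468 → (4.974, 8.484).

(4.974, 8.484)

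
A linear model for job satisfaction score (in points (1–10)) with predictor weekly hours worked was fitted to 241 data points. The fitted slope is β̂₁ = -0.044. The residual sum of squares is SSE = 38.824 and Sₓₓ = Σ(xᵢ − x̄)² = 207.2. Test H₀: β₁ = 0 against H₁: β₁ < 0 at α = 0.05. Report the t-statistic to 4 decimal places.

MSE = SSE/(n − 2) = 38.824/239 = 0.162444.
SE(β̂₁) = √(MSE/Sₓₓ) = √(0.162444/207.2) = 0.0279999.
t = -0.044 / 0.0279999 = -1.5714.
df = n − 2 = 239.
One-sided p ≈ 0.0587, which is ≥ 0.05, so fail to reject H₀.
The data do not give significant evidence that the true slope on weekly hours worked is negative.

t = -1.5714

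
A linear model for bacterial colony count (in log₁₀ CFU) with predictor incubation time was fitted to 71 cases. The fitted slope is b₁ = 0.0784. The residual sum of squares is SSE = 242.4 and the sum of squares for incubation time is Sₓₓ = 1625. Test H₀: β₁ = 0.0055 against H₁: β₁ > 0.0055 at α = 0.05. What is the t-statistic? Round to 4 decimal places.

MSE = SSE/(n − 2) = 242.4/69 = 3.51304.
SE(b₁) = √(MSE/Sₓₓ) = √(3.51304/1625) = 0.0464959.
t = (0.0784 − 0.0055) / 0.0464959 = 1.5679.
df = n − 2 = 69.
One-sided p ≈ 0.0607, which is ≥ 0.05, so fail to reject H₀.
The data do not give significant evidence that the true slope on incubation time exceeds 0.0055 log₁₀ CFU per unit.

t = 1.5679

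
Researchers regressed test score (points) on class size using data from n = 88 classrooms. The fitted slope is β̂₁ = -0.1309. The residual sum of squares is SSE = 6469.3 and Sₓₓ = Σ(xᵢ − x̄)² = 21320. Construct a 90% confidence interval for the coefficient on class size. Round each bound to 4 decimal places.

MSE = SSE/(n − 2) = 6469.3/86 = 75.2244.
SE(β̂₁) = √(MSE/Sₓₓ) = √(75.2244/21320) = 0.0593999.
df = n − 2 = 86.
t* = t_{0.05, 86} = 1.662765.
Margin = t* × SE = 1.662765 × 0.0593999 = 0.098768.
CI: -0.1309 ± 0.098768 → (-0.2297, -0.0321).
With 90% confidence, each one-unit increase in class size is associated with a change of between -0.2297 and -0.0321 points in test score.

(-0.2297, -0.0321)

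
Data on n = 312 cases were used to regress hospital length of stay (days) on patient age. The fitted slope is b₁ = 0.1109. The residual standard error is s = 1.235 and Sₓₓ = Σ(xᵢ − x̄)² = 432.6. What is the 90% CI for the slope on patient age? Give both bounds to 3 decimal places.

(0.013, 0.209)

SE(b₁) = s/√Sₓₓ = 1.235/√432.6 = 0.0593777.
df = n − 2 = 310.
t* = t_{0.05, 310} = 1.649784.
Margin = t* × SE = 1.649784 × 0.0593777 = 0.09796.
CI: 0.1109 ± 0.09796 → (0.013, 0.209).
With 90% confidence, each one-unit increase in patient age is associated with a change of between 0.013 and 0.209 days in hospital length of stay.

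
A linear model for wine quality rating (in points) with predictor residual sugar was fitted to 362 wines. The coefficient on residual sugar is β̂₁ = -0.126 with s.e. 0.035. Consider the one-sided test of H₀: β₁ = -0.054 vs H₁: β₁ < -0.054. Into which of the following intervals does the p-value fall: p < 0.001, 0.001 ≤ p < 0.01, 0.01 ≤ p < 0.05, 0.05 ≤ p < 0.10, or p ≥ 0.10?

0.01 ≤ p < 0.05

t = (-0.126 − (-0.054)) / 0.035 = -2.057.
df = n − 2 = 362 − 2 = 360.
One-sided p = P(T_{360} < t) ≈ 0.0202.
So 0.01 ≤ p < 0.05.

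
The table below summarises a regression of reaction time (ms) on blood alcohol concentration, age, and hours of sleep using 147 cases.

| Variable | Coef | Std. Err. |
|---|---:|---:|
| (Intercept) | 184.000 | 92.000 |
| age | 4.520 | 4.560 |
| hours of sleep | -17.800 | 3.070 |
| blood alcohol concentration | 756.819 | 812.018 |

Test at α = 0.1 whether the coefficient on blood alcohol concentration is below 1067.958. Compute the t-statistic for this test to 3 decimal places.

Read off: b = 756.819, SE = 812.018 for blood alcohol concentration.
H₀: β₁ = 1067.958 vs H₁: β₁ < 1067.958.
t = (756.819 − 1067.958) / 812.018 = -0.383.
df = n − k − 1 = 147 − 3 − 1 = 143.
One-sided p ≈ 0.3511, which is ≥ 0.1, so fail to reject H₀.
The data do not give significant evidence that the true slope on blood alcohol concentration is below 1067.958 ms per unit, holding the other predictors fixed.

t = -0.383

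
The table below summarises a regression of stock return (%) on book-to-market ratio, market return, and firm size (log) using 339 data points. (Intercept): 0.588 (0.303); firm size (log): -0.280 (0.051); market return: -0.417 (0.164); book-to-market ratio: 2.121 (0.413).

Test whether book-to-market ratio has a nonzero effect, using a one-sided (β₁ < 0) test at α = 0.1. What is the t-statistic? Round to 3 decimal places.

t = 5.136

Read off: b = 2.121, SE = 0.413 for book-to-market ratio.
H₀: β₁ = 0 vs H₁: β₁ < 0.
t = 2.121 / 0.413 = 5.136.
df = n − k − 1 = 339 − 3 − 1 = 335.
One-sided p ≈ 1.0000, which is ≥ 0.1, so fail to reject H₀.
The data do not give significant evidence that the true slope on book-to-market ratio is negative, holding the other predictors fixed.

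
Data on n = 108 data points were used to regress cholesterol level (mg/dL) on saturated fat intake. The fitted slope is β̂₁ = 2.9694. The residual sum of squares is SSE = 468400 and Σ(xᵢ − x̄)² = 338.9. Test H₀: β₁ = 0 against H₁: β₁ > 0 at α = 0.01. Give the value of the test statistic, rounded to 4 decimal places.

t = 0.8223

MSE = SSE/(n − 2) = 468400/106 = 4418.87.
SE(β̂₁) = √(MSE/Sₓₓ) = √(4418.87/338.9) = 3.61094.
t = 2.9694 / 3.61094 = 0.8223.
df = n − 2 = 106.
One-sided p ≈ 0.2064, which is ≥ 0.01, so fail to reject H₀.
The data do not give significant evidence that the true slope on saturated fat intake is positive.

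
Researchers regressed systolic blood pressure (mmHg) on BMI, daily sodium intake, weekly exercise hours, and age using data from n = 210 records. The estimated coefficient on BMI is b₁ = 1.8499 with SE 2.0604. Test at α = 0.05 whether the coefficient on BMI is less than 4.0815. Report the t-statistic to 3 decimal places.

H₀: β₁ = 4.0815 vs H₁: β₁ < 4.0815.
t = (b₁ − β₁⁰)/SE = (1.8499 − 4.0815) / 2.0604 = -1.083.
df = n − k − 1 = 210 − 4 − 1 = 205.
One-sided p ≈ 0.1400, which is ≥ 0.05, so fail to reject H₀.
The data do not give significant evidence that the true slope on BMI is below 4.0815 mmHg per unit, holding the other predictors fixed.

t = -1.083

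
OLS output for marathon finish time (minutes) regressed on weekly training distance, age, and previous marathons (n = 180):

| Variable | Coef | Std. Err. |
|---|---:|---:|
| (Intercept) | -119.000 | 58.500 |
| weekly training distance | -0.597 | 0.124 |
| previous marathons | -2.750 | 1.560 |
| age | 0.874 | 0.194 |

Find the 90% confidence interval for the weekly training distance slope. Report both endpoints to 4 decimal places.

Read off: b = -0.597, SE = 0.124 for weekly training distance.
df = n − k − 1 = 180 − 3 − 1 = 176.
t* = t_{0.05, 176} = 1.653557.
Margin = t* × SE = 1.653557 × 0.124 = 0.205041.
CI: -0.597 ± 0.205041 → (-0.8020, -0.3920).

(-0.8020, -0.3920)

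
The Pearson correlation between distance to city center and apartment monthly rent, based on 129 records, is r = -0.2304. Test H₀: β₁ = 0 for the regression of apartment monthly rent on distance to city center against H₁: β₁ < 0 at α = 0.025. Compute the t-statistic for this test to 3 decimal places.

t = -2.668

t = r·√(n − 2)/√(1 − r²) = -0.2304·√127/√0.946916 = -2.668.
df = n − 2 = 127.
One-sided p ≈ 0.0043, which is < 0.025, so reject H₀.
There is evidence of a linear association between distance to city center and apartment monthly rent.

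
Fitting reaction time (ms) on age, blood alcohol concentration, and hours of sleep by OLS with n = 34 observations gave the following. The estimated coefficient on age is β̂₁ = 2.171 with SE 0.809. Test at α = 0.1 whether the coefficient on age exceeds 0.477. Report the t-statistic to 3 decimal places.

t = 2.094

H₀: β₁ = 0.477 vs H₁: β₁ > 0.477.
t = (β̂₁ − β₁⁰)/SE = (2.171 − 0.477) / 0.809 = 2.094.
df = n − k − 1 = 34 − 3 − 1 = 30.
One-sided p ≈ 0.0224, which is < 0.1, so reject H₀.
There is evidence that the true slope on age exceeds 0.477 ms per unit, holding the other predictors fixed.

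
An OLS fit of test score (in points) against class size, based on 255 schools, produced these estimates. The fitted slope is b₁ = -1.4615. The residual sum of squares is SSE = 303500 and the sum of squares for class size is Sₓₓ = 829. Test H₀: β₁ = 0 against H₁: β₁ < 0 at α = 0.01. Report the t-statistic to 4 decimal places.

t = -1.2149

MSE = SSE/(n − 2) = 303500/253 = 1199.6.
SE(b₁) = √(MSE/Sₓₓ) = √(1199.6/829) = 1.20293.
t = -1.4615 / 1.20293 = -1.2149.
df = n − 2 = 253.
One-sided p ≈ 0.1128, which is ≥ 0.01, so fail to reject H₀.
The data do not give significant evidence that the true slope on class size is negative.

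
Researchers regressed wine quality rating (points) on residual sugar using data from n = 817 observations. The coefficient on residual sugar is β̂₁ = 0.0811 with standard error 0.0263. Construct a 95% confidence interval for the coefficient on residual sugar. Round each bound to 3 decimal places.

(0.029, 0.133)

df = n − 2 = 817 − 2 = 815.
t* = t_{0.025, 815} = 1.962879.
Margin = t* × SE = 1.962879 × 0.0263 = 0.05162.
CI: 0.0811 ± 0.05162 → (0.029, 0.133).
With 95% confidence, each one-unit increase in residual sugar is associated with a change of between 0.029 and 0.133 points in wine quality rating.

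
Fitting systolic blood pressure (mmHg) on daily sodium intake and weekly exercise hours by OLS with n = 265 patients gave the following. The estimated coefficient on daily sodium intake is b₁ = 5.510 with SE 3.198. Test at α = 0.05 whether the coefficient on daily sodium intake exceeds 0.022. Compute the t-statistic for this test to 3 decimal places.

H₀: β₁ = 0.022 vs H₁: β₁ > 0.022.
t = (b₁ − β₁⁰)/SE = (5.510 − 0.022) / 3.198 = 1.716.
df = n − k − 1 = 265 − 2 − 1 = 262.
One-sided p ≈ 0.0437, which is < 0.05, so reject H₀.
There is evidence that the true slope on daily sodium intake exceeds 0.022 mmHg per unit, holding the other predictors fixed.

t = 1.716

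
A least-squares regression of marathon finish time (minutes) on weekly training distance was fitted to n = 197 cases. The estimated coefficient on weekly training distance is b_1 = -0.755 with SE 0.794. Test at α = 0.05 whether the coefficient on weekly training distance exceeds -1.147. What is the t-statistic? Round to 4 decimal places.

H₀: β₁ = -1.147 vs H₁: β₁ > -1.147.
t = (b_1 − β₁⁰)/SE = (-0.755 − (-1.147)) / 0.794 = 0.4937.
df = n − 2 = 197 − 2 = 195.
One-sided p ≈ 0.3110, which is ≥ 0.05, so fail to reject H₀.
The data do not give significant evidence that the true slope on weekly training distance exceeds -1.147 minutes per unit.

t = 0.4937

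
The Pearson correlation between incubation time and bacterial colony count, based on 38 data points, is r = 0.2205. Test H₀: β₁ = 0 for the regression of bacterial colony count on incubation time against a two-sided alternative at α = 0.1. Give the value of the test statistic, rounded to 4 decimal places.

t = r·√(n − 2)/√(1 − r²) = 0.2205·√36/√0.95138 = 1.3564.
df = n − 2 = 36.
Two-sided p ≈ 0.1834, which is ≥ 0.1, so fail to reject H₀.
The data do not give significant evidence of a linear association between incubation time and bacterial colony count.

t = 1.3564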